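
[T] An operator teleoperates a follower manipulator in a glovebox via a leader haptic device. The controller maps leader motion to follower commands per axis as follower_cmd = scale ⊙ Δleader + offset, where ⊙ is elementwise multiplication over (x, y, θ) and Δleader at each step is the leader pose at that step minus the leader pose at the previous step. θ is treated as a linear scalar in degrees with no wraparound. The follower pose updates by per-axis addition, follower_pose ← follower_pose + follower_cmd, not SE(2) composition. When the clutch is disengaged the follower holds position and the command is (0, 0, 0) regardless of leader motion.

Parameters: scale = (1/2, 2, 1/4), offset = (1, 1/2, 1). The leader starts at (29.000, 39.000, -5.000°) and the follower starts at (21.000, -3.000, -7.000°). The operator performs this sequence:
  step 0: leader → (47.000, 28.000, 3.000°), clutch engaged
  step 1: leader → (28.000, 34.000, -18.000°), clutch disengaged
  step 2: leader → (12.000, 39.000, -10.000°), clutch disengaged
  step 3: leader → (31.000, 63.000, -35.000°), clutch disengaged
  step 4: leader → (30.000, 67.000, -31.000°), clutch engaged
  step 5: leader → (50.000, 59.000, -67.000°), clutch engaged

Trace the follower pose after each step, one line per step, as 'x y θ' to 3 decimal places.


31.000 -24.500 -4.000
31.000 -24.500 -4.000
31.000 -24.500 -4.000
31.000 -24.500 -4.000
31.500 -16.000 -2.000
42.500 -31.500 -10.000

step 0: Δleader=(18.000, -11.000, 8.000°), engaged; cmd=(10.000, -21.500, 3.000°) → follower=(31.000, -24.500, -4.000°)
step 1: Δleader=(-19.000, 6.000, -21.000°), disengaged; cmd=(0,0,0) → follower holds at (31.000, -24.500, -4.000°)
step 2: Δleader=(-16.000, 5.000, 8.000°), disengaged; cmd=(0,0,0) → follower holds at (31.000, -24.500, -4.000°)
step 3: Δleader=(19.000, 24.000, -25.000°), disengaged; cmd=(0,0,0) → follower holds at (31.000, -24.500, -4.000°)
step 4: Δleader=(-1.000, 4.000, 4.000°), engaged; cmd=(0.500, 8.500, 2.000°) → follower=(31.500, -16.000, -2.000°)
step 5: Δleader=(20.000, -8.000, -36.000°), engaged; cmd=(11.000, -15.500, -8.000°) → follower=(42.500, -31.500, -10.000°)


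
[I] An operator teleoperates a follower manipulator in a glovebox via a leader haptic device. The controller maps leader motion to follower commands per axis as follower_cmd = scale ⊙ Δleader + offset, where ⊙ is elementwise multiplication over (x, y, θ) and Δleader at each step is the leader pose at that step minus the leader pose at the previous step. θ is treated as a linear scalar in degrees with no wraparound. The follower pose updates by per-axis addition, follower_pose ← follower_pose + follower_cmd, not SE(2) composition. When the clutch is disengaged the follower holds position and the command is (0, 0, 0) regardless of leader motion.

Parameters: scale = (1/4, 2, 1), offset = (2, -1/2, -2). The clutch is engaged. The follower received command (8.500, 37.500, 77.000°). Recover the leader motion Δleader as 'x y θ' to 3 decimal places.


axis x: (8.500 − 2) / (1/4) = 26.000
axis y: (37.500 − -1/2) / (2) = 19.000
axis θ: (77.000 − -2) / (1) = 79.000

26.000 19.000 79.000


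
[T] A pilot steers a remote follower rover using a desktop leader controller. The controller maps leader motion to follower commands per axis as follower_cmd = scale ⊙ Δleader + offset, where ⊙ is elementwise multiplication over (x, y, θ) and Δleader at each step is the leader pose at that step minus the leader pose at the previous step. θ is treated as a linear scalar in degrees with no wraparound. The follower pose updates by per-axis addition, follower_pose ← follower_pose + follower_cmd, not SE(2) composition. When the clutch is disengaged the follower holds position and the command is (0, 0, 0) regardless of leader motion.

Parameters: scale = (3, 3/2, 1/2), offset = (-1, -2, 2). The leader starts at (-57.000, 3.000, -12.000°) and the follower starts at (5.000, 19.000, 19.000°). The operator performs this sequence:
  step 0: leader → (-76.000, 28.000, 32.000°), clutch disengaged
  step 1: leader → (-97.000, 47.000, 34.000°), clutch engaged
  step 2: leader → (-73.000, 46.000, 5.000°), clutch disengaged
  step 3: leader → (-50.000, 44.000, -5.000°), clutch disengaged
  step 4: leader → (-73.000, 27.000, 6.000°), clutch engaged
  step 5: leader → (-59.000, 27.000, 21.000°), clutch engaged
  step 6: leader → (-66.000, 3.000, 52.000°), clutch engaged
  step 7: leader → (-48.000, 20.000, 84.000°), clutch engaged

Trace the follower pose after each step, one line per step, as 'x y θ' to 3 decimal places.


step 0: Δleader=(-19.000, 25.000, 44.000°), disengaged; cmd=(0,0,0) → follower holds at (5.000, 19.000, 19.000°)
step 1: Δleader=(-21.000, 19.000, 2.000°), engaged; cmd=(-64.000, 26.500, 3.000°) → follower=(-59.000, 45.500, 22.000°)
step 2: Δleader=(24.000, -1.000, -29.000°), disengaged; cmd=(0,0,0) → follower holds at (-59.000, 45.500, 22.000°)
step 3: Δleader=(23.000, -2.000, -10.000°), disengaged; cmd=(0,0,0) → follower holds at (-59.000, 45.500, 22.000°)
step 4: Δleader=(-23.000, -17.000, 11.000°), engaged; cmd=(-70.000, -27.500, 7.500°) → follower=(-129.000, 18.000, 29.500°)
step 5: Δleader=(14.000, 0.000, 15.000°), engaged; cmd=(41.000, -2.000, 9.500°) → follower=(-88.000, 16.000, 39.000°)
step 6: Δleader=(-7.000, -24.000, 31.000°), engaged; cmd=(-22.000, -38.000, 17.500°) → follower=(-110.000, -22.000, 56.500°)
step 7: Δleader=(18.000, 17.000, 32.000°), engaged; cmd=(53.000, 23.500, 18.000°) → follower=(-57.000, 1.500, 74.500°)

5.000 19.000 19.000
-59.000 45.500 22.000
-59.000 45.500 22.000
-59.000 45.500 22.000
-129.000 18.000 29.500
-88.000 16.000 39.000
-110.000 -22.000 56.500
-57.000 1.500 74.500


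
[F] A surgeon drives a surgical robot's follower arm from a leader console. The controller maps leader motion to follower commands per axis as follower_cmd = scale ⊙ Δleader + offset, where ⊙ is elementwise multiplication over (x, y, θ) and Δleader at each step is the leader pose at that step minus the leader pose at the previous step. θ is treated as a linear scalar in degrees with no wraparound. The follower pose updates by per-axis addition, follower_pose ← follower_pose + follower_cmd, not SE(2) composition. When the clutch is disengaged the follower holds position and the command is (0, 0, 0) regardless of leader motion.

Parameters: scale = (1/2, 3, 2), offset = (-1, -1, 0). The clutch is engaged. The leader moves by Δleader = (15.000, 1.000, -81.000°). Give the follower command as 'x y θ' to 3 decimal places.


axis x: 1/2·15.000 + -1 = 6.500
axis y: 3·1.000 + -1 = 2.000
axis θ: 2·-81.000 + 0 = -162.000

6.500 2.000 -162.000


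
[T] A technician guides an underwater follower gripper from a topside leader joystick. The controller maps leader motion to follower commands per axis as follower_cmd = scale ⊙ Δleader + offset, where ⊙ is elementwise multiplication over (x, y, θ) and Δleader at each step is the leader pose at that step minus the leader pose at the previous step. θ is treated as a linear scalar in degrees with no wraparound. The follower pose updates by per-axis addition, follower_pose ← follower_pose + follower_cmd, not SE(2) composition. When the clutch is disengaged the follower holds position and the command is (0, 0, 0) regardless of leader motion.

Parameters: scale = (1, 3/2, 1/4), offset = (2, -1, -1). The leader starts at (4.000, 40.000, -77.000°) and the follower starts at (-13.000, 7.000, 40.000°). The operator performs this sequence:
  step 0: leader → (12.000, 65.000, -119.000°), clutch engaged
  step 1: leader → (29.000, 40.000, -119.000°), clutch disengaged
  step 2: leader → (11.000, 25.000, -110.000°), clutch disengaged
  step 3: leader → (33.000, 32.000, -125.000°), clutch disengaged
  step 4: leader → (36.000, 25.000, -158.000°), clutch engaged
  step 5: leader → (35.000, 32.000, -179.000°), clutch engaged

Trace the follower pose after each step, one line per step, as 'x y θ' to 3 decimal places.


-3.000 43.500 28.500
-3.000 43.500 28.500
-3.000 43.500 28.500
-3.000 43.500 28.500
2.000 32.000 19.250
3.000 41.500 13.000

step 0: Δleader=(8.000, 25.000, -42.000°), engaged; cmd=(10.000, 36.500, -11.500°) → follower=(-3.000, 43.500, 28.500°)
step 1: Δleader=(17.000, -25.000, 0.000°), disengaged; cmd=(0,0,0) → follower holds at (-3.000, 43.500, 28.500°)
step 2: Δleader=(-18.000, -15.000, 9.000°), disengaged; cmd=(0,0,0) → follower holds at (-3.000, 43.500, 28.500°)
step 3: Δleader=(22.000, 7.000, -15.000°), disengaged; cmd=(0,0,0) → follower holds at (-3.000, 43.500, 28.500°)
step 4: Δleader=(3.000, -7.000, -33.000°), engaged; cmd=(5.000, -11.500, -9.250°) → follower=(2.000, 32.000, 19.250°)
step 5: Δleader=(-1.000, 7.000, -21.000°), engaged; cmd=(1.000, 9.500, -6.250°) → follower=(3.000, 41.500, 13.000°)


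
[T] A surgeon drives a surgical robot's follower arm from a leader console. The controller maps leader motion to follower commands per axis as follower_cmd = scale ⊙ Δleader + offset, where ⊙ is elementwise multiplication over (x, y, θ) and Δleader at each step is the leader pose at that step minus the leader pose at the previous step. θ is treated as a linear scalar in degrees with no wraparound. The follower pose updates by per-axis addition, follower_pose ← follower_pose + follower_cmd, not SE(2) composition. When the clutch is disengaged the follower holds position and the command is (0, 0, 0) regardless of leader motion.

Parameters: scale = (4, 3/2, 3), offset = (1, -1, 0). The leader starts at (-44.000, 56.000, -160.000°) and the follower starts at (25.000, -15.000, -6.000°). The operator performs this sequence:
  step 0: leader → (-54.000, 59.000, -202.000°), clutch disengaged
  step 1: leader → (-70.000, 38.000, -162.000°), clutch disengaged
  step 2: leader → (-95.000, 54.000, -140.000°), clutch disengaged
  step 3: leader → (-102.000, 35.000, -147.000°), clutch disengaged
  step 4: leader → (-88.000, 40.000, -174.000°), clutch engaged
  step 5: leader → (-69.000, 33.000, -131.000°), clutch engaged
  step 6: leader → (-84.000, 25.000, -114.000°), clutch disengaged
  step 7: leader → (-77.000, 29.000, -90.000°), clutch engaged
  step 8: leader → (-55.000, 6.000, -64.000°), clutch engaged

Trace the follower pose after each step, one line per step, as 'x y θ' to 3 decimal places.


step 0: Δleader=(-10.000, 3.000, -42.000°), disengaged; cmd=(0,0,0) → follower holds at (25.000, -15.000, -6.000°)
step 1: Δleader=(-16.000, -21.000, 40.000°), disengaged; cmd=(0,0,0) → follower holds at (25.000, -15.000, -6.000°)
step 2: Δleader=(-25.000, 16.000, 22.000°), disengaged; cmd=(0,0,0) → follower holds at (25.000, -15.000, -6.000°)
step 3: Δleader=(-7.000, -19.000, -7.000°), disengaged; cmd=(0,0,0) → follower holds at (25.000, -15.000, -6.000°)
step 4: Δleader=(14.000, 5.000, -27.000°), engaged; cmd=(57.000, 6.500, -81.000°) → follower=(82.000, -8.500, -87.000°)
step 5: Δleader=(19.000, -7.000, 43.000°), engaged; cmd=(77.000, -11.500, 129.000°) → follower=(159.000, -20.000, 42.000°)
step 6: Δleader=(-15.000, -8.000, 17.000°), disengaged; cmd=(0,0,0) → follower holds at (159.000, -20.000, 42.000°)
step 7: Δleader=(7.000, 4.000, 24.000°), engaged; cmd=(29.000, 5.000, 72.000°) → follower=(188.000, -15.000, 114.000°)
step 8: Δleader=(22.000, -23.000, 26.000°), engaged; cmd=(89.000, -35.500, 78.000°) → follower=(277.000, -50.500, 192.000°)

25.000 -15.000 -6.000
25.000 -15.000 -6.000
25.000 -15.000 -6.000
25.000 -15.000 -6.000
82.000 -8.500 -87.000
159.000 -20.000 42.000
159.000 -20.000 42.000
188.000 -15.000 114.000
277.000 -50.500 192.000


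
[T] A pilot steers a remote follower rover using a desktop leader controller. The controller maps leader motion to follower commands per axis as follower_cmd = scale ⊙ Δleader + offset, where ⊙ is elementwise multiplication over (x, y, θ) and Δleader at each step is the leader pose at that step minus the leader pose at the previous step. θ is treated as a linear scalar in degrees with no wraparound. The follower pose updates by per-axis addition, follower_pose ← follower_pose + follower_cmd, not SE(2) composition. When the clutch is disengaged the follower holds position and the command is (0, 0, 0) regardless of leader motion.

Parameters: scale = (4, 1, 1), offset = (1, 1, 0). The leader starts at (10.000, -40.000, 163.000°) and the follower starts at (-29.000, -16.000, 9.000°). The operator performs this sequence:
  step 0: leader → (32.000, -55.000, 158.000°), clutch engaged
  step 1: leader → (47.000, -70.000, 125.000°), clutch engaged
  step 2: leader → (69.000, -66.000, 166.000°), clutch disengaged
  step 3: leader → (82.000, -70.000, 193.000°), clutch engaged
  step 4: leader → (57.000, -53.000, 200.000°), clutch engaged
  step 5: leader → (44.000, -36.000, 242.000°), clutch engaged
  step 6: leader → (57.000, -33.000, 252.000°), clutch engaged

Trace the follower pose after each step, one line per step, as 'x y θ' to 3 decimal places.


60.000 -30.000 4.000
121.000 -44.000 -29.000
121.000 -44.000 -29.000
174.000 -47.000 -2.000
75.000 -29.000 5.000
24.000 -11.000 47.000
77.000 -7.000 57.000

step 0: Δleader=(22.000, -15.000, -5.000°), engaged; cmd=(89.000, -14.000, -5.000°) → follower=(60.000, -30.000, 4.000°)
step 1: Δleader=(15.000, -15.000, -33.000°), engaged; cmd=(61.000, -14.000, -33.000°) → follower=(121.000, -44.000, -29.000°)
step 2: Δleader=(22.000, 4.000, 41.000°), disengaged; cmd=(0,0,0) → follower holds at (121.000, -44.000, -29.000°)
step 3: Δleader=(13.000, -4.000, 27.000°), engaged; cmd=(53.000, -3.000, 27.000°) → follower=(174.000, -47.000, -2.000°)
step 4: Δleader=(-25.000, 17.000, 7.000°), engaged; cmd=(-99.000, 18.000, 7.000°) → follower=(75.000, -29.000, 5.000°)
step 5: Δleader=(-13.000, 17.000, 42.000°), engaged; cmd=(-51.000, 18.000, 42.000°) → follower=(24.000, -11.000, 47.000°)
step 6: Δleader=(13.000, 3.000, 10.000°), engaged; cmd=(53.000, 4.000, 10.000°) → follower=(77.000, -7.000, 57.000°)


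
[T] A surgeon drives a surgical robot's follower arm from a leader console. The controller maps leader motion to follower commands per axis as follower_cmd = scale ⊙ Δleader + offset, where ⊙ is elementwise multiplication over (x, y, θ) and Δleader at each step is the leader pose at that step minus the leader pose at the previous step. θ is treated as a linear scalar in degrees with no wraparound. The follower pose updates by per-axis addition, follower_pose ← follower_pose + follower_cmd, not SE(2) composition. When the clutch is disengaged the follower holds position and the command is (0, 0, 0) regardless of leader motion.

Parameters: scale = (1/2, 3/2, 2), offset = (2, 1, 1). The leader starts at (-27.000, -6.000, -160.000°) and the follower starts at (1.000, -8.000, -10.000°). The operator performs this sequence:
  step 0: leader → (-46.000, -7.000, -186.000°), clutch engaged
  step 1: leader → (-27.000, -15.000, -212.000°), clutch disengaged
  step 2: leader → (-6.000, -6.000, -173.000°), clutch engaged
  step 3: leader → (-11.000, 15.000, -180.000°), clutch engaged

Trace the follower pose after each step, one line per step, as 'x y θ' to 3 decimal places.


step 0: Δleader=(-19.000, -1.000, -26.000°), engaged; cmd=(-7.500, -0.500, -51.000°) → follower=(-6.500, -8.500, -61.000°)
step 1: Δleader=(19.000, -8.000, -26.000°), disengaged; cmd=(0,0,0) → follower holds at (-6.500, -8.500, -61.000°)
step 2: Δleader=(21.000, 9.000, 39.000°), engaged; cmd=(12.500, 14.500, 79.000°) → follower=(6.000, 6.000, 18.000°)
step 3: Δleader=(-5.000, 21.000, -7.000°), engaged; cmd=(-0.500, 32.500, -13.000°) → follower=(5.500, 38.500, 5.000°)

-6.500 -8.500 -61.000
-6.500 -8.500 -61.000
6.000 6.000 18.000
5.500 38.500 5.000


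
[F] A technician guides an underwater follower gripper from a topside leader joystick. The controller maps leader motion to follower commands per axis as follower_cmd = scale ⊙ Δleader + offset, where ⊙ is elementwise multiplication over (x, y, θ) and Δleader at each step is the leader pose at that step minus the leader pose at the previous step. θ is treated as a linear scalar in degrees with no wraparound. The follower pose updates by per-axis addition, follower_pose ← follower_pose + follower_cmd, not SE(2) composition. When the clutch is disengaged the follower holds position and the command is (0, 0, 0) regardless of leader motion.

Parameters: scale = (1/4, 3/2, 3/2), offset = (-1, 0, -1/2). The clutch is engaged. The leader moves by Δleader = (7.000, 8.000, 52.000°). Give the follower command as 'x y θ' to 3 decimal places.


axis x: 1/4·7.000 + -1 = 0.750
axis y: 3/2·8.000 + 0 = 12.000
axis θ: 3/2·52.000 + -1/2 = 77.500

0.750 12.000 77.500


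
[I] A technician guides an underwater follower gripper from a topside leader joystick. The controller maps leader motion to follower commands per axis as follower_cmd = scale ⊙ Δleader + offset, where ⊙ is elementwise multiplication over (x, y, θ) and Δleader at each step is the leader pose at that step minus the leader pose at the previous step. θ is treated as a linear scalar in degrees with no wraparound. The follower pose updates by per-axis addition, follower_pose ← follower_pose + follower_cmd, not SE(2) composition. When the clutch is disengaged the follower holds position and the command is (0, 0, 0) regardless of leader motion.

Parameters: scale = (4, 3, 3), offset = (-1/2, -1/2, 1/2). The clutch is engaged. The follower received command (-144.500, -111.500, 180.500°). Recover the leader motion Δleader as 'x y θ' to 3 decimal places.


-36.000 -37.000 60.000

axis x: (-144.500 − -1/2) / (4) = -36.000
axis y: (-111.500 − -1/2) / (3) = -37.000
axis θ: (180.500 − 1/2) / (3) = 60.000


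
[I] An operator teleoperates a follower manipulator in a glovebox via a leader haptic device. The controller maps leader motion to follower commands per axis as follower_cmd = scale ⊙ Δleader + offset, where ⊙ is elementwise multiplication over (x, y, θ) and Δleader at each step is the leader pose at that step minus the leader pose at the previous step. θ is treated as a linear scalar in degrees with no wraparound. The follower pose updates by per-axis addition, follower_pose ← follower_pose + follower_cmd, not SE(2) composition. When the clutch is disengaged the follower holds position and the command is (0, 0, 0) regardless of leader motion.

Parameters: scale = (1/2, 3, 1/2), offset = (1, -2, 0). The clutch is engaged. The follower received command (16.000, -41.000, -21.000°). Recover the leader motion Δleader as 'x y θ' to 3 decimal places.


axis x: (16.000 − 1) / (1/2) = 30.000
axis y: (-41.000 − -2) / (3) = -13.000
axis θ: (-21.000 − 0) / (1/2) = -42.000

30.000 -13.000 -42.000


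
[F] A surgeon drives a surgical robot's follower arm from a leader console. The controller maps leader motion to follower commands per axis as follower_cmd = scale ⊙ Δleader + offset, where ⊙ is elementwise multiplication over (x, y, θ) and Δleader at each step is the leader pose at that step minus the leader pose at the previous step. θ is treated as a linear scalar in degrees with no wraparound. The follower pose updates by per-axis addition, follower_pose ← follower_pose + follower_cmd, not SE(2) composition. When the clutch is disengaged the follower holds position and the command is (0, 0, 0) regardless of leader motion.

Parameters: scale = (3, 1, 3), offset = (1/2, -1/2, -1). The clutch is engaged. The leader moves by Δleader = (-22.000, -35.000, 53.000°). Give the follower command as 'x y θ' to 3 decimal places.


-65.500 -35.500 158.000

axis x: 3·-22.000 + 1/2 = -65.500
axis y: 1·-35.000 + -1/2 = -35.500
axis θ: 3·53.000 + -1 = 158.000


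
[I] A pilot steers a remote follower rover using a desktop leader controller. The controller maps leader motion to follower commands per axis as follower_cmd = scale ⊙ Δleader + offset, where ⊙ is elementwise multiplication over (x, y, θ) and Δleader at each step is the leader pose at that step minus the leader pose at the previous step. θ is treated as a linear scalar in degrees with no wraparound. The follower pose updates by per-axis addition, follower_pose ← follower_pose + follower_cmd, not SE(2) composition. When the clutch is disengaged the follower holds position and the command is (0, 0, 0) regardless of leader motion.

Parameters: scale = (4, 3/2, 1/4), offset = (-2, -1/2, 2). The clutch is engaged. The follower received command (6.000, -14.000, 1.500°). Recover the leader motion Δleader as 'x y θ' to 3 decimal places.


2.000 -9.000 -2.000

axis x: (6.000 − -2) / (4) = 2.000
axis y: (-14.000 − -1/2) / (3/2) = -9.000
axis θ: (1.500 − 2) / (1/4) = -2.000


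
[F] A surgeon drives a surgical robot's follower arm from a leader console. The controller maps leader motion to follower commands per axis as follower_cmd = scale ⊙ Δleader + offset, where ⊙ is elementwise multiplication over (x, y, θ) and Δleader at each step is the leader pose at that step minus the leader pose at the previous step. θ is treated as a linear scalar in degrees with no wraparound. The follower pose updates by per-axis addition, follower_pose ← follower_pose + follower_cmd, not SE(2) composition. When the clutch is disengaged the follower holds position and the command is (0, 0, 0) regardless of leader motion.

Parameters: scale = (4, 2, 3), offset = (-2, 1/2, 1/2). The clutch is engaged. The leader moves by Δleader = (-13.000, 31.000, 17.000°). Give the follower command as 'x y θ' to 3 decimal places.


axis x: 4·-13.000 + -2 = -54.000
axis y: 2·31.000 + 1/2 = 62.500
axis θ: 3·17.000 + 1/2 = 51.500

-54.000 62.500 51.500


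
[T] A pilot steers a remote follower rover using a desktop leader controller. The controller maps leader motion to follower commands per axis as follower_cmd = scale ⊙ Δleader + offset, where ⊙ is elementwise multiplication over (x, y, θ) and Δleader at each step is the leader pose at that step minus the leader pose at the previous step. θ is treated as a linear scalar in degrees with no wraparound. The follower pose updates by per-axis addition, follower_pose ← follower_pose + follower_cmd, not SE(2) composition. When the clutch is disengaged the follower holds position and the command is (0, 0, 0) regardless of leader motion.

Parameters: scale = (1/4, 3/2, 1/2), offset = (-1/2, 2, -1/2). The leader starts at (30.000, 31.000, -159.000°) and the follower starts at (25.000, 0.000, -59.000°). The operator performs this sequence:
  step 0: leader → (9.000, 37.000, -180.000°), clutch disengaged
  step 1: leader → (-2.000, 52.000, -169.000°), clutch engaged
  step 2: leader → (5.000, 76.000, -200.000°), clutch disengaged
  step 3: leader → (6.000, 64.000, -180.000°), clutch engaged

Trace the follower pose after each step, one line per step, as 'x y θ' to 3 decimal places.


25.000 0.000 -59.000
21.750 24.500 -54.000
21.750 24.500 -54.000
21.500 8.500 -44.500

step 0: Δleader=(-21.000, 6.000, -21.000°), disengaged; cmd=(0,0,0) → follower holds at (25.000, 0.000, -59.000°)
step 1: Δleader=(-11.000, 15.000, 11.000°), engaged; cmd=(-3.250, 24.500, 5.000°) → follower=(21.750, 24.500, -54.000°)
step 2: Δleader=(7.000, 24.000, -31.000°), disengaged; cmd=(0,0,0) → follower holds at (21.750, 24.500, -54.000°)
step 3: Δleader=(1.000, -12.000, 20.000°), engaged; cmd=(-0.250, -16.000, 9.500°) → follower=(21.500, 8.500, -44.500°)


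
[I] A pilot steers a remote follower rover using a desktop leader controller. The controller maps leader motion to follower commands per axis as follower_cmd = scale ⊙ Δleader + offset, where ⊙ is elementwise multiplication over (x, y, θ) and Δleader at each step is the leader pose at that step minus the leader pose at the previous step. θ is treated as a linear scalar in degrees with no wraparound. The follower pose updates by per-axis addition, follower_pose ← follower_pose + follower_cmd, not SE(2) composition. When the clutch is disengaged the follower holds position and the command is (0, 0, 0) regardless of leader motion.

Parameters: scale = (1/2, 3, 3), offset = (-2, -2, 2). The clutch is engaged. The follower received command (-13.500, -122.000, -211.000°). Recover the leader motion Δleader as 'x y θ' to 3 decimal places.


axis x: (-13.500 − -2) / (1/2) = -23.000
axis y: (-122.000 − -2) / (3) = -40.000
axis θ: (-211.000 − 2) / (3) = -71.000

-23.000 -40.000 -71.000


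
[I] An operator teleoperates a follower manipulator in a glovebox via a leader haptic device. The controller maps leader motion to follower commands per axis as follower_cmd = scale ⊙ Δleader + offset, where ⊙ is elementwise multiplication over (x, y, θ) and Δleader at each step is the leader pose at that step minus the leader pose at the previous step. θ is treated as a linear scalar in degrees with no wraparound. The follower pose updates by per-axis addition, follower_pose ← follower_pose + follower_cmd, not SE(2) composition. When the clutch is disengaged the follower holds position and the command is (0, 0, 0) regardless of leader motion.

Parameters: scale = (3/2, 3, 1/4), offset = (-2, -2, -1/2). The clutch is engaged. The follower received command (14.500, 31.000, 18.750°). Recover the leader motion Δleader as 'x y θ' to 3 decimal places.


11.000 11.000 77.000

axis x: (14.500 − -2) / (3/2) = 11.000
axis y: (31.000 − -2) / (3) = 11.000
axis θ: (18.750 − -1/2) / (1/4) = 77.000


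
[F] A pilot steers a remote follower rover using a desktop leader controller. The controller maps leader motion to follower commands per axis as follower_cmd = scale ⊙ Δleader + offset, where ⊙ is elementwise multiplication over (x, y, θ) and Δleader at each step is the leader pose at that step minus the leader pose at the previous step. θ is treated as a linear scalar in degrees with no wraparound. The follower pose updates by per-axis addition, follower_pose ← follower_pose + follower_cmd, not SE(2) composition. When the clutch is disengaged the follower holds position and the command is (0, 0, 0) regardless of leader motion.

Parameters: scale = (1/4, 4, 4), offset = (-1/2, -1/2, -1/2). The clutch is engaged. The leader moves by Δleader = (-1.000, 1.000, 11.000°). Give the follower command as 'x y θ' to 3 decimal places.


axis x: 1/4·-1.000 + -1/2 = -0.750
axis y: 4·1.000 + -1/2 = 3.500
axis θ: 4·11.000 + -1/2 = 43.500

-0.750 3.500 43.500


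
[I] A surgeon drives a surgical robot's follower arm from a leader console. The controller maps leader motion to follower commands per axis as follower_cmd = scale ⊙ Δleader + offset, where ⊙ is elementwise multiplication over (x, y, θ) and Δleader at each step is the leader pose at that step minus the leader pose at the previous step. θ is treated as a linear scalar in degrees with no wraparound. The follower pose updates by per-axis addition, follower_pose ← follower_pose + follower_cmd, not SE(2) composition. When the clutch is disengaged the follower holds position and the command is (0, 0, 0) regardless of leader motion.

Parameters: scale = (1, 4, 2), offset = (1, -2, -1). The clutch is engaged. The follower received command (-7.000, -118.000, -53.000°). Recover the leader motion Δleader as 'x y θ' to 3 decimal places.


-8.000 -29.000 -26.000

axis x: (-7.000 − 1) / (1) = -8.000
axis y: (-118.000 − -2) / (4) = -29.000
axis θ: (-53.000 − -1) / (2) = -26.000


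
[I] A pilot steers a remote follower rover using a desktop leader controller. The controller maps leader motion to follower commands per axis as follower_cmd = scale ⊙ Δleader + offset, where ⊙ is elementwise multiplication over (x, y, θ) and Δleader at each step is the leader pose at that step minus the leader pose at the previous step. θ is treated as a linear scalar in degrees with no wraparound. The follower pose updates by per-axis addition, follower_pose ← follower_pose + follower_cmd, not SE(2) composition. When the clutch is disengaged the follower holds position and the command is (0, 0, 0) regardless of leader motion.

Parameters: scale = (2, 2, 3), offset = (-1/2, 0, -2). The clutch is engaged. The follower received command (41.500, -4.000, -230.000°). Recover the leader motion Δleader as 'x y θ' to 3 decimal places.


21.000 -2.000 -76.000

axis x: (41.500 − -1/2) / (2) = 21.000
axis y: (-4.000 − 0) / (2) = -2.000
axis θ: (-230.000 − -2) / (3) = -76.000


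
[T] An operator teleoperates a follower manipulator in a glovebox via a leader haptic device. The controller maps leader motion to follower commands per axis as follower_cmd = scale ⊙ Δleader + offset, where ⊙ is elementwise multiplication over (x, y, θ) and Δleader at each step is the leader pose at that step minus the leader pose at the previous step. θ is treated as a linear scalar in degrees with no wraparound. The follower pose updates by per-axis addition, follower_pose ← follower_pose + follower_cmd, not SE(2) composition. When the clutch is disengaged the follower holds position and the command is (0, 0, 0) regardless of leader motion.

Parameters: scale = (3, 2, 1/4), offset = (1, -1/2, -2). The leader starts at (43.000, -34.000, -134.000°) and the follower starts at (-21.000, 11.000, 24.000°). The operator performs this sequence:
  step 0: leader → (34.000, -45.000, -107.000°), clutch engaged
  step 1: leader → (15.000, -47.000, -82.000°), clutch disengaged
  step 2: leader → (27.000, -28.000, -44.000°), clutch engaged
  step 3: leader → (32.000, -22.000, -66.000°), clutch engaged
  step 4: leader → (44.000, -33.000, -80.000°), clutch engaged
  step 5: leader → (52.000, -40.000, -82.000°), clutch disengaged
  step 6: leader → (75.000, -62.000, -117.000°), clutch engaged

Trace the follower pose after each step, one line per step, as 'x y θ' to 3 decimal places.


-47.000 -11.500 28.750
-47.000 -11.500 28.750
-10.000 26.000 36.250
6.000 37.500 28.750
43.000 15.000 23.250
43.000 15.000 23.250
113.000 -29.500 12.500

step 0: Δleader=(-9.000, -11.000, 27.000°), engaged; cmd=(-26.000, -22.500, 4.750°) → follower=(-47.000, -11.500, 28.750°)
step 1: Δleader=(-19.000, -2.000, 25.000°), disengaged; cmd=(0,0,0) → follower holds at (-47.000, -11.500, 28.750°)
step 2: Δleader=(12.000, 19.000, 38.000°), engaged; cmd=(37.000, 37.500, 7.500°) → follower=(-10.000, 26.000, 36.250°)
step 3: Δleader=(5.000, 6.000, -22.000°), engaged; cmd=(16.000, 11.500, -7.500°) → follower=(6.000, 37.500, 28.750°)
step 4: Δleader=(12.000, -11.000, -14.000°), engaged; cmd=(37.000, -22.500, -5.500°) → follower=(43.000, 15.000, 23.250°)
step 5: Δleader=(8.000, -7.000, -2.000°), disengaged; cmd=(0,0,0) → follower holds at (43.000, 15.000, 23.250°)
step 6: Δleader=(23.000, -22.000, -35.000°), engaged; cmd=(70.000, -44.500, -10.750°) → follower=(113.000, -29.500, 12.500°)


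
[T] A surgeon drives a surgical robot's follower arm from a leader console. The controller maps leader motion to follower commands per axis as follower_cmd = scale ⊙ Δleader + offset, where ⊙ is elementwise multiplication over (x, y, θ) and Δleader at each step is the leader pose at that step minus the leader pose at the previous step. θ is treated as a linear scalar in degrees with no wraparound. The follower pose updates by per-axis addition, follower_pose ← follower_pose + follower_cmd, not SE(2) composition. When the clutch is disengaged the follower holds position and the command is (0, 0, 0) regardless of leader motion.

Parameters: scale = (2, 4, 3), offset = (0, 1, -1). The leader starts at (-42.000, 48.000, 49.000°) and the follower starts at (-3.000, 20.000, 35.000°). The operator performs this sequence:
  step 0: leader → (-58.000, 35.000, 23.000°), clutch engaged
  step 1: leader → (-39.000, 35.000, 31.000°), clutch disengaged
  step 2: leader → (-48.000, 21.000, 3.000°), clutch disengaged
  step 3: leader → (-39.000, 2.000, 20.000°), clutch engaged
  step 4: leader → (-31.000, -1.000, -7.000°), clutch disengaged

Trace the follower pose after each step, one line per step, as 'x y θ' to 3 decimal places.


step 0: Δleader=(-16.000, -13.000, -26.000°), engaged; cmd=(-32.000, -51.000, -79.000°) → follower=(-35.000, -31.000, -44.000°)
step 1: Δleader=(19.000, 0.000, 8.000°), disengaged; cmd=(0,0,0) → follower holds at (-35.000, -31.000, -44.000°)
step 2: Δleader=(-9.000, -14.000, -28.000°), disengaged; cmd=(0,0,0) → follower holds at (-35.000, -31.000, -44.000°)
step 3: Δleader=(9.000, -19.000, 17.000°), engaged; cmd=(18.000, -75.000, 50.000°) → follower=(-17.000, -106.000, 6.000°)
step 4: Δleader=(8.000, -3.000, -27.000°), disengaged; cmd=(0,0,0) → follower holds at (-17.000, -106.000, 6.000°)

-35.000 -31.000 -44.000
-35.000 -31.000 -44.000
-35.000 -31.000 -44.000
-17.000 -106.000 6.000
-17.000 -106.000 6.000


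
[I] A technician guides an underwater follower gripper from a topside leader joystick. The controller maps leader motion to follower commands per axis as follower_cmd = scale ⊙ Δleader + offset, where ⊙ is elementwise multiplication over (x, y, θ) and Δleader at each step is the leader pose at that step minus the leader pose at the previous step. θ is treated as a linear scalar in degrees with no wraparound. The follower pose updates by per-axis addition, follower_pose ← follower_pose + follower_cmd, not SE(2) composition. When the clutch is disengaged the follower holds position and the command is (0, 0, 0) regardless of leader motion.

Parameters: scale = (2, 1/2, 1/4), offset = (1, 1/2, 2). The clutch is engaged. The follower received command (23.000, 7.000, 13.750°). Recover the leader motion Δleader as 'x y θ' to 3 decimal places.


axis x: (23.000 − 1) / (2) = 11.000
axis y: (7.000 − 1/2) / (1/2) = 13.000
axis θ: (13.750 − 2) / (1/4) = 47.000

11.000 13.000 47.000


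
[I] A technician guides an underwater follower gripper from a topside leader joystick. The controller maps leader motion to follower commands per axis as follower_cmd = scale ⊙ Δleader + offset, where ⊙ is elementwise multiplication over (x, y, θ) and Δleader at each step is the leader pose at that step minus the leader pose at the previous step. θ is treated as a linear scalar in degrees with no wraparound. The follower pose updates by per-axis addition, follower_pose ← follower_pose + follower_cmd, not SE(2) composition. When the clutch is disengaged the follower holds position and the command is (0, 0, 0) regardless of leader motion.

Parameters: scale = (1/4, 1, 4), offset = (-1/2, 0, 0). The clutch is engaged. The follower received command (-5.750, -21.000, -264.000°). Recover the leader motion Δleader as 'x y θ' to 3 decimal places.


axis x: (-5.750 − -1/2) / (1/4) = -21.000
axis y: (-21.000 − 0) / (1) = -21.000
axis θ: (-264.000 − 0) / (4) = -66.000

-21.000 -21.000 -66.000


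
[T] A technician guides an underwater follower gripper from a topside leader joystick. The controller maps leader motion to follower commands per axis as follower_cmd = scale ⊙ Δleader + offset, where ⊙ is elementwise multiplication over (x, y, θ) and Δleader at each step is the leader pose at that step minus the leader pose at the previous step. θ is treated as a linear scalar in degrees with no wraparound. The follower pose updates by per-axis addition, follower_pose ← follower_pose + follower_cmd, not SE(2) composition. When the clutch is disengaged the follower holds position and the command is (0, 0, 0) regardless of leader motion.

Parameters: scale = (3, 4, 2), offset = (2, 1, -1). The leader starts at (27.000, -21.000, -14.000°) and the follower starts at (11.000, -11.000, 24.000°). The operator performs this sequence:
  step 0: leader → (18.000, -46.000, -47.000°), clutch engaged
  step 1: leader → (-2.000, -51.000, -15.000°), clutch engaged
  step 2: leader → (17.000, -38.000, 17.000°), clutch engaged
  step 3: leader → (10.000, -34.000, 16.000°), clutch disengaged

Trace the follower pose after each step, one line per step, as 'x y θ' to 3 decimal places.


step 0: Δleader=(-9.000, -25.000, -33.000°), engaged; cmd=(-25.000, -99.000, -67.000°) → follower=(-14.000, -110.000, -43.000°)
step 1: Δleader=(-20.000, -5.000, 32.000°), engaged; cmd=(-58.000, -19.000, 63.000°) → follower=(-72.000, -129.000, 20.000°)
step 2: Δleader=(19.000, 13.000, 32.000°), engaged; cmd=(59.000, 53.000, 63.000°) → follower=(-13.000, -76.000, 83.000°)
step 3: Δleader=(-7.000, 4.000, -1.000°), disengaged; cmd=(0,0,0) → follower holds at (-13.000, -76.000, 83.000°)

-14.000 -110.000 -43.000
-72.000 -129.000 20.000
-13.000 -76.000 83.000
-13.000 -76.000 83.000


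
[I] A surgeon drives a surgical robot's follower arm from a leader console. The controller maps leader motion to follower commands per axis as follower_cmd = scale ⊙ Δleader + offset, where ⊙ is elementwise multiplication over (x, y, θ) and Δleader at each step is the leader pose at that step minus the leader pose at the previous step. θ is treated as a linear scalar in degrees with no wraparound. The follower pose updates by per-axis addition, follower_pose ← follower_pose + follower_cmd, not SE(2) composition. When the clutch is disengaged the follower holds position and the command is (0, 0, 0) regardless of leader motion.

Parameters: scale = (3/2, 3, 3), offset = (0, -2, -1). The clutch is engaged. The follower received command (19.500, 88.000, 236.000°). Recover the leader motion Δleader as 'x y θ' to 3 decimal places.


13.000 30.000 79.000

axis x: (19.500 − 0) / (3/2) = 13.000
axis y: (88.000 − -2) / (3) = 30.000
axis θ: (236.000 − -1) / (3) = 79.000


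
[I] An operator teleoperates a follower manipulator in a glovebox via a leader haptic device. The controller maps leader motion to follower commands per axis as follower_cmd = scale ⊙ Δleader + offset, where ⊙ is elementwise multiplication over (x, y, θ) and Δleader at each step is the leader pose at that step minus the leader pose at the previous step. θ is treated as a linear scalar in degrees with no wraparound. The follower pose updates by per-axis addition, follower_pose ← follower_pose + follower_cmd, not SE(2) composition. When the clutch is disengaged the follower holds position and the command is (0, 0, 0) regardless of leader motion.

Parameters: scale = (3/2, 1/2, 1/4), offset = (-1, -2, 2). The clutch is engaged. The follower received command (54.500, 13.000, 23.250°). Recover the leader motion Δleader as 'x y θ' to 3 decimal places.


axis x: (54.500 − -1) / (3/2) = 37.000
axis y: (13.000 − -2) / (1/2) = 30.000
axis θ: (23.250 − 2) / (1/4) = 85.000

37.000 30.000 85.000


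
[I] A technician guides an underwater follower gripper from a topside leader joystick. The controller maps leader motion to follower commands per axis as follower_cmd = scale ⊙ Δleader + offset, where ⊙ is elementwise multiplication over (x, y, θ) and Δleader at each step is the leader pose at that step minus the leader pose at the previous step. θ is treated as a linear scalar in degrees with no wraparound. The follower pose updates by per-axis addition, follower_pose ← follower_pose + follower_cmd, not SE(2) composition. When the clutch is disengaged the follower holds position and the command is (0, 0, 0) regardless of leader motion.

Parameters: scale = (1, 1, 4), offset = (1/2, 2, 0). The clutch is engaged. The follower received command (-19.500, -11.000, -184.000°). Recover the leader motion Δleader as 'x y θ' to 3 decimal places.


axis x: (-19.500 − 1/2) / (1) = -20.000
axis y: (-11.000 − 2) / (1) = -13.000
axis θ: (-184.000 − 0) / (4) = -46.000

-20.000 -13.000 -46.000


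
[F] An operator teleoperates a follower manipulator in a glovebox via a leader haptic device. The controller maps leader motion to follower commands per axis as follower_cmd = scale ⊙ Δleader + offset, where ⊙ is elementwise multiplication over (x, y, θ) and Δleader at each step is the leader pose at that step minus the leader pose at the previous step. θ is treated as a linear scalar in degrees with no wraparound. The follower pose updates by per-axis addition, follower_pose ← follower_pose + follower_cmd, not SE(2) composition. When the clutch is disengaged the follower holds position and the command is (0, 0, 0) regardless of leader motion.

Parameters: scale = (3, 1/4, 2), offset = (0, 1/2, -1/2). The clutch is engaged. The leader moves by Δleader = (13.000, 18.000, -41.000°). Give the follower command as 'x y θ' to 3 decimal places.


axis x: 3·13.000 + 0 = 39.000
axis y: 1/4·18.000 + 1/2 = 5.000
axis θ: 2·-41.000 + -1/2 = -82.500

39.000 5.000 -82.500
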